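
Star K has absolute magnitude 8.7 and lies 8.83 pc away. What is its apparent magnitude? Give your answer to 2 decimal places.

8.43

m = M + 5 log₁₀(d/10 pc) = 8.7 + 5 log₁₀(8.83/10)
  = 8.7 + 5 × -0.054 = 8.7 + -0.27 = 8.43.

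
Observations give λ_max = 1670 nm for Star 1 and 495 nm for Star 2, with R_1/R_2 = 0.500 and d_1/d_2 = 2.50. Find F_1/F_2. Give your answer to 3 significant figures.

Wien's law: T_1/T_2 = λ_2/λ_1 = 495/1670 = 0.2964.
L_1/L_2 = (R_1/R_2)²(T_1/T_2)⁴ = (0.500)²(0.2964)⁴ = 0.001930.
F_1/F_2 = (L_1/L_2)/(d_1/d_2)² = 0.001930/(2.50)² = 3.088×10^-4.

3.09×10^-4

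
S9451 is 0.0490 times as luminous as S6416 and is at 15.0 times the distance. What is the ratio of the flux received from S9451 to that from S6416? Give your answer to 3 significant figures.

2.18×10^-4

F = L/(4πd²), so F_S9451/F_S6416 = (L_S9451/L_S6416) / (d_S9451/d_S6416)²
= 0.0490 / (15.0)² = 0.0490 / 225.0 = 2.178×10^-4.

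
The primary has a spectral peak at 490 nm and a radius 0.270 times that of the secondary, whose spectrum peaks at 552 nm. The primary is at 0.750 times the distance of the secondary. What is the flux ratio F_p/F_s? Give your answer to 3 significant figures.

0.209

Wien's law: T_p/T_s = λ_s/λ_p = 552/490 = 1.127.
L_p/L_s = (R_p/R_s)²(T_p/T_s)⁴ = (0.270)²(1.127)⁴ = 0.1174.
F_p/F_s = (L_p/L_s)/(d_p/d_s)² = 0.1174/(0.750)² = 0.2087.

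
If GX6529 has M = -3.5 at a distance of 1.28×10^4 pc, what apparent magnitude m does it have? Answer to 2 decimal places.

m = M + 5 log₁₀(d/10 pc) = -3.5 + 5 log₁₀(1.28×10^4/10)
  = -3.5 + 5 × 3.107 = -3.5 + 15.54 = 12.04.

12.04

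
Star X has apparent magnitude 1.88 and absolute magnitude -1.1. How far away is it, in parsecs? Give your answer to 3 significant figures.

39.4 pc

m − M = 5 log₁₀(d/10 pc)
1.88 − (-1.1) = 2.98 = 5 log₁₀(d/10)
d = 10 × 10^(2.98/5) = 10 × 10^0.596 = 39.45 pc.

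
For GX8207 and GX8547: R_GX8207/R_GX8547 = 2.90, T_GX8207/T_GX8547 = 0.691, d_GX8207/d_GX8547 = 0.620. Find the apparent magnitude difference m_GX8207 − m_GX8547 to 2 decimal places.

-1.74

L_GX8207/L_GX8547 = (2.90)²(0.691)⁴ = 1.917.
F_GX8207/F_GX8547 = (L_GX8207/L_GX8547)/(d_GX8207/d_GX8547)² = 1.917/0.3844 = 4.988.
m_GX8207 − m_GX8547 = −2.5 log₁₀(4.988) = -1.74.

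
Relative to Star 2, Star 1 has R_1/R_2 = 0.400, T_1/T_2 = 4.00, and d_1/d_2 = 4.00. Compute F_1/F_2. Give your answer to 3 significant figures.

2.56

L_1/L_2 = (R_1/R_2)²(T_1/T_2)⁴ = (0.400)² × (4.00)⁴ = 40.96.
F_1/F_2 = (L_1/L_2)/(d_1/d_2)² = 40.96 / (4.00)² = 2.560.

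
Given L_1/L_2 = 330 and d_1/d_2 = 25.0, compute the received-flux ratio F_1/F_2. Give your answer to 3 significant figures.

0.528

F = L/(4πd²), so F_1/F_2 = (L_1/L_2) / (d_1/d_2)²
= 330 / (25.0)² = 330 / 625.0 = 0.5280.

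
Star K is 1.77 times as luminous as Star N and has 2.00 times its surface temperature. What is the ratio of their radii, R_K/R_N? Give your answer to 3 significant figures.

L ∝ R²T⁴ gives R ∝ √L / T², so
R_K/R_N = √(1.77) / (2.00)² = 1.330 / 4.000 = 0.3326.

0.333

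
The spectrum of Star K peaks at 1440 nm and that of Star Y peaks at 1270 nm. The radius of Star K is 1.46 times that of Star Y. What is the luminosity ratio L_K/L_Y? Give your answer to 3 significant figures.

Wien's law gives T ∝ 1/λ_max, so T_K/T_Y = λ_Y/λ_K = 1270/1440 = 0.8819.
Then L ∝ R²T⁴ gives L_K/L_Y = (1.46)² × (0.8819)⁴ = 2.132 × 0.6050 = 1.290.

1.29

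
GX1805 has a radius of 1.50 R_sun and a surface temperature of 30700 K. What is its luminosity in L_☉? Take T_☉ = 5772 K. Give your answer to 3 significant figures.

L/L_☉ = (R/R_☉)² (T/T_☉)⁴ = (1.50)² × (30700/5772)⁴
       = 2.250 × (5.319)⁴ = 2.250 × 800.3 = 1801.

1.80×10^3 L_☉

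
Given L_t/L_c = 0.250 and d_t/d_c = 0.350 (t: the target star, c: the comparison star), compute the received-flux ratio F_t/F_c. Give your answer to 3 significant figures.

F = L/(4πd²), so F_t/F_c = (L_t/L_c) / (d_t/d_c)²
= 0.250 / (0.350)² = 0.250 / 0.1225 = 2.041.

2.04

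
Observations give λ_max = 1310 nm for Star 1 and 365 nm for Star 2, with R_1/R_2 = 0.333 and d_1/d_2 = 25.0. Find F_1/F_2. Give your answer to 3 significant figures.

1.07×10^-6

Wien's law: T_1/T_2 = λ_2/λ_1 = 365/1310 = 0.2786.
L_1/L_2 = (R_1/R_2)²(T_1/T_2)⁴ = (0.333)²(0.2786)⁴ = 6.683×10^-4.
F_1/F_2 = (L_1/L_2)/(d_1/d_2)² = 6.683×10^-4/(25.0)² = 1.069×10^-6.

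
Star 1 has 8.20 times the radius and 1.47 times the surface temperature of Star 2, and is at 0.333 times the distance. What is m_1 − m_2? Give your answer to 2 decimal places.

-8.63

L_1/L_2 = (8.20)²(1.47)⁴ = 314.0.
F_1/F_2 = (L_1/L_2)/(d_1/d_2)² = 314.0/0.1109 = 2831.
m_1 − m_2 = −2.5 log₁₀(2831) = -8.63.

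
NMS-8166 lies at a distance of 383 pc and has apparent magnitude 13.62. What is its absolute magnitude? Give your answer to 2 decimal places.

5.70

M = m − 5 log₁₀(d/10 pc) = 13.62 − 5 log₁₀(383/10)
  = 13.62 − 5 × 1.583 = 13.62 − 7.92 = 5.70.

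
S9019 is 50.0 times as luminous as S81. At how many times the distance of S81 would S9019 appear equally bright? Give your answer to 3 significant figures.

7.07

Equal flux requires L_S9019/d_S9019² = L_S81/d_S81², so d_S9019/d_S81 = √(L_S9019/L_S81)
= √(50.0) = 7.071.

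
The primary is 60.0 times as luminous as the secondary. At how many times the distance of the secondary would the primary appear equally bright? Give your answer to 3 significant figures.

7.75

Equal flux requires L_p/d_p² = L_s/d_s², so d_p/d_s = √(L_p/L_s)
= √(60.0) = 7.746.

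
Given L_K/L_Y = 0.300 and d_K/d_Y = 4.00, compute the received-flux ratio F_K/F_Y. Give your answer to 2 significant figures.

0.019

F = L/(4πd²), so F_K/F_Y = (L_K/L_Y) / (d_K/d_Y)²
= 0.300 / (4.00)² = 0.300 / 16.00 = 0.01875.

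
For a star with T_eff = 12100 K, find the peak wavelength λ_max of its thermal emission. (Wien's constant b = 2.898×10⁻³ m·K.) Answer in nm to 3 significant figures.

240 nm

λ_max = b/T = 2.898×10⁻³ / 12100 = 2.40×10^-7 m = 239.5 nm.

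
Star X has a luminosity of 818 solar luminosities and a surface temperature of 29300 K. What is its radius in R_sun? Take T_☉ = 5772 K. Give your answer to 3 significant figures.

1.11 R_sun

R/R_☉ = √(L/L_☉) / (T/T_☉)² = √(818) / (5.076)²
       = 28.60 / 25.77 = 1.110.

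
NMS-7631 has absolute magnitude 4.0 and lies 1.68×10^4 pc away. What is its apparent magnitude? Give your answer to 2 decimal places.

m = M + 5 log₁₀(d/10 pc) = 4.0 + 5 log₁₀(1.68×10^4/10)
  = 4.0 + 5 × 3.225 = 4.0 + 16.13 = 20.13.

20.13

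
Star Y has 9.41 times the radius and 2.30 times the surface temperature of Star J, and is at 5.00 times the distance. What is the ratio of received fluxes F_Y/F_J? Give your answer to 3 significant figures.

99.1

L_Y/L_J = (R_Y/R_J)²(T_Y/T_J)⁴ = (9.41)² × (2.30)⁴ = 2478.
F_Y/F_J = (L_Y/L_J)/(d_Y/d_J)² = 2478 / (5.00)² = 99.12.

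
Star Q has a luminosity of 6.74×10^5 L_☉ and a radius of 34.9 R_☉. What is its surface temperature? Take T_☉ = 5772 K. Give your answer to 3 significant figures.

T/T_☉ = (L/L_☉)^(1/4) / (R/R_☉)^(1/2)
T = 5772 × (6.74×10^5)^(1/4) / √(34.9) = 5772 × 28.65 / 5.908 = 2.799×10^4 K.

2.80×10^4 K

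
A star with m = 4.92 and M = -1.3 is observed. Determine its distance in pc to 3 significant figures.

175 pc

m − M = 5 log₁₀(d/10 pc)
4.92 − (-1.3) = 6.22 = 5 log₁₀(d/10)
d = 10 × 10^(6.22/5) = 10 × 10^1.244 = 175.4 pc.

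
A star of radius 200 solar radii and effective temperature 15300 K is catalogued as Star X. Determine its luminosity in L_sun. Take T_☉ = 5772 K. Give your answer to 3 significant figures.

L/L_☉ = (R/R_☉)² (T/T_☉)⁴ = (200)² × (15300/5772)⁴
       = 4.000×10^4 × (2.651)⁴ = 4.000×10^4 × 49.37 = 1.975×10^6.

1.97×10^6 L_sun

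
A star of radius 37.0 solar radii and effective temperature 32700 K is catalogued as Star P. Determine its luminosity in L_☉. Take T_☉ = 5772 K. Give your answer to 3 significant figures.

L/L_☉ = (R/R_☉)² (T/T_☉)⁴ = (37.0)² × (32700/5772)⁴
       = 1369 × (5.665)⁴ = 1369 × 1030 = 1.410×10^6.

1.41×10^6 L_☉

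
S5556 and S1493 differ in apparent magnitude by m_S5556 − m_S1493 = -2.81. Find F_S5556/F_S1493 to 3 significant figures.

F_S5556/F_S1493 = 10^(−(m_S5556 − m_S1493)/2.5) = 10^(2.81/2.5) = 10^1.124 = 13.30.

13.3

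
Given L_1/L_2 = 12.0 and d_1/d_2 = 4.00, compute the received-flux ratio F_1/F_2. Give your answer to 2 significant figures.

0.75

F = L/(4πd²), so F_1/F_2 = (L_1/L_2) / (d_1/d_2)²
= 12.0 / (4.00)² = 12.0 / 16.00 = 0.7500.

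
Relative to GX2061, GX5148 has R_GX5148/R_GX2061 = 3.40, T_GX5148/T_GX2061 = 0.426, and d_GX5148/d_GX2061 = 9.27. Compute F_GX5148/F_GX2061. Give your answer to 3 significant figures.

L_GX5148/L_GX2061 = (R_GX5148/R_GX2061)²(T_GX5148/T_GX2061)⁴ = (3.40)² × (0.426)⁴ = 0.3807.
F_GX5148/F_GX2061 = (L_GX5148/L_GX2061)/(d_GX5148/d_GX2061)² = 0.3807 / (9.27)² = 0.004430.

0.00443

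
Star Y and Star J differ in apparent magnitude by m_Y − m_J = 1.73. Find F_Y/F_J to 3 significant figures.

F_Y/F_J = 10^(−(m_Y − m_J)/2.5) = 10^(-1.73/2.5) = 10^-0.692 = 0.2032.

0.203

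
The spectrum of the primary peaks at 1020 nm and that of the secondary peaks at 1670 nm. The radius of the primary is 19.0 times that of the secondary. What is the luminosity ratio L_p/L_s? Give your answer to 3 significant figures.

Wien's law gives T ∝ 1/λ_max, so T_p/T_s = λ_s/λ_p = 1670/1020 = 1.637.
Then L ∝ R²T⁴ gives L_p/L_s = (19.0)² × (1.637)⁴ = 361.0 × 7.186 = 2594.

2.59×10^3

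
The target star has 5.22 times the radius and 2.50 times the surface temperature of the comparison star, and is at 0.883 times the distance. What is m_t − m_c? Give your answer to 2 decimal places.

L_t/L_c = (5.22)²(2.50)⁴ = 1064.
F_t/F_c = (L_t/L_c)/(d_t/d_c)² = 1064/0.7797 = 1365.
m_t − m_c = −2.5 log₁₀(1365) = -7.84.

-7.84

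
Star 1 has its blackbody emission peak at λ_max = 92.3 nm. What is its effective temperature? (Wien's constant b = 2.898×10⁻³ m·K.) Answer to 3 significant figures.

3.14×10^4 K

T = b/λ_max = 2.898×10⁻³ / (92.3×10⁻⁹) = 3.140×10^4 K.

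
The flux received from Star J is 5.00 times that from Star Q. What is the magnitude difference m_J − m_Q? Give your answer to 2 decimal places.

-1.75

m_J − m_Q = −2.5 log₁₀(F_J/F_Q) = −2.5 log₁₀(5.00) = −2.5 × (0.699) = -1.747.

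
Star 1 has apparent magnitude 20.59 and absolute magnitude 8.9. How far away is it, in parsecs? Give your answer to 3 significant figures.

2.18×10^3 pc

m − M = 5 log₁₀(d/10 pc)
20.59 − (8.9) = 11.69 = 5 log₁₀(d/10)
d = 10 × 10^(11.69/5) = 10 × 10^2.338 = 2178 pc.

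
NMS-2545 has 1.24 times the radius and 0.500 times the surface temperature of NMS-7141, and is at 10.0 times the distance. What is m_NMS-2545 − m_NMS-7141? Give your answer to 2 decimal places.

7.54

L_NMS-2545/L_NMS-7141 = (1.24)²(0.500)⁴ = 0.09610.
F_NMS-2545/F_NMS-7141 = (L_NMS-2545/L_NMS-7141)/(d_NMS-2545/d_NMS-7141)² = 0.09610/100.0 = 9.610×10^-4.
m_NMS-2545 − m_NMS-7141 = −2.5 log₁₀(9.610×10^-4) = 7.54.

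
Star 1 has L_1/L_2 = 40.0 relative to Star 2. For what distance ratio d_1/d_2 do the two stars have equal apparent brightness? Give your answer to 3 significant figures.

6.32

Equal flux requires L_1/d_1² = L_2/d_2², so d_1/d_2 = √(L_1/L_2)
= √(40.0) = 6.325.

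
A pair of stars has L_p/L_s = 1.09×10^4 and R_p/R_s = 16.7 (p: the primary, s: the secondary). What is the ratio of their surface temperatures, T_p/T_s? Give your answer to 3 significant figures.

L ∝ R²T⁴ gives T ∝ (L/R²)^(1/4), so
T_p/T_s = (1.09×10^4 / 16.7²)^(1/4) = (39.08)^(1/4) = 2.500.

2.50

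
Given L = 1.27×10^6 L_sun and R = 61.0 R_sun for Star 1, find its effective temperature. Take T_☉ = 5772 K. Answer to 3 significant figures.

T/T_☉ = (L/L_☉)^(1/4) / (R/R_☉)^(1/2)
T = 5772 × (1.27×10^6)^(1/4) / √(61.0) = 5772 × 33.57 / 7.810 = 2.481×10^4 K.

2.48×10^4 K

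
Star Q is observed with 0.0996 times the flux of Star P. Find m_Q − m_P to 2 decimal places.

m_Q − m_P = −2.5 log₁₀(F_Q/F_P) = −2.5 log₁₀(0.0996) = −2.5 × (-1.002) = 2.504.

2.50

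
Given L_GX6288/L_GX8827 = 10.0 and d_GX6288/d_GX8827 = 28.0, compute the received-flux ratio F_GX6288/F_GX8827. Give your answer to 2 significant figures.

F = L/(4πd²), so F_GX6288/F_GX8827 = (L_GX6288/L_GX8827) / (d_GX6288/d_GX8827)²
= 10.0 / (28.0)² = 10.0 / 784.0 = 0.01276.

0.013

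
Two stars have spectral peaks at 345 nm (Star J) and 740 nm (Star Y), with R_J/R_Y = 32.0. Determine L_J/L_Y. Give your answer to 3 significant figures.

Wien's law gives T ∝ 1/λ_max, so T_J/T_Y = λ_Y/λ_J = 740/345 = 2.145.
Then L ∝ R²T⁴ gives L_J/L_Y = (32.0)² × (2.145)⁴ = 1024 × 21.17 = 2.167×10^4.

2.17×10^4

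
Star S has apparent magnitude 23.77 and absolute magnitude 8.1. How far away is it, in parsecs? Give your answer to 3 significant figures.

m − M = 5 log₁₀(d/10 pc)
23.77 − (8.1) = 15.67 = 5 log₁₀(d/10)
d = 10 × 10^(15.67/5) = 10 × 10^3.134 = 1.361×10^4 pc.

1.36×10^4 pc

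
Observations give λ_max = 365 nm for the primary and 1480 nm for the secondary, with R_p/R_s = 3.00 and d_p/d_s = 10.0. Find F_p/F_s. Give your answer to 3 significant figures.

24.3

Wien's law: T_p/T_s = λ_s/λ_p = 1480/365 = 4.055.
L_p/L_s = (R_p/R_s)²(T_p/T_s)⁴ = (3.00)²(4.055)⁴ = 2433.
F_p/F_s = (L_p/L_s)/(d_p/d_s)² = 2433/(10.0)² = 24.33.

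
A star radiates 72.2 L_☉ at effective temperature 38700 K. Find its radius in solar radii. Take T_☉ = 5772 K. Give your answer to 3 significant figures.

R/R_☉ = √(L/L_☉) / (T/T_☉)² = √(72.2) / (6.705)²
       = 8.497 / 44.95 = 0.1890.

0.189 solar radii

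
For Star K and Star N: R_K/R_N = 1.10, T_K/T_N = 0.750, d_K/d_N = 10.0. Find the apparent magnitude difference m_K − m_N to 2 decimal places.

6.04

L_K/L_N = (1.10)²(0.750)⁴ = 0.3829.
F_K/F_N = (L_K/L_N)/(d_K/d_N)² = 0.3829/100.0 = 0.003829.
m_K − m_N = −2.5 log₁₀(0.003829) = 6.04.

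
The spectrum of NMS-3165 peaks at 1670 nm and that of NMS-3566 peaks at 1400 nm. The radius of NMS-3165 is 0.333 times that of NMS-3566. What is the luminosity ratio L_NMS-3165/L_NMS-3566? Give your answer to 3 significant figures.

0.0548

Wien's law gives T ∝ 1/λ_max, so T_NMS-3165/T_NMS-3566 = λ_NMS-3566/λ_NMS-3165 = 1400/1670 = 0.8383.
Then L ∝ R²T⁴ gives L_NMS-3165/L_NMS-3566 = (0.333)² × (0.8383)⁴ = 0.1109 × 0.4939 = 0.05477.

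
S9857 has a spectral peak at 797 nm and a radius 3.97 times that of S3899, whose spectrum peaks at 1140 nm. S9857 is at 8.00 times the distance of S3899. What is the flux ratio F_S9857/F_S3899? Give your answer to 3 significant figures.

Wien's law: T_S9857/T_S3899 = λ_S3899/λ_S9857 = 1140/797 = 1.430.
L_S9857/L_S3899 = (R_S9857/R_S3899)²(T_S9857/T_S3899)⁴ = (3.97)²(1.430)⁴ = 65.97.
F_S9857/F_S3899 = (L_S9857/L_S3899)/(d_S9857/d_S3899)² = 65.97/(8.00)² = 1.031.

1.03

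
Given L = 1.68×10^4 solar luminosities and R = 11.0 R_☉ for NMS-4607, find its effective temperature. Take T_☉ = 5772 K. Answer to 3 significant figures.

T/T_☉ = (L/L_☉)^(1/4) / (R/R_☉)^(1/2)
T = 5772 × (1.68×10^4)^(1/4) / √(11.0) = 5772 × 11.38 / 3.317 = 1.981×10^4 K.

1.98×10^4 K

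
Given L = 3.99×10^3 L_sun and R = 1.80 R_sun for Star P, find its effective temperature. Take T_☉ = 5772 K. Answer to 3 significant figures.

3.42×10^4 K

T/T_☉ = (L/L_☉)^(1/4) / (R/R_☉)^(1/2)
T = 5772 × (3.99×10^3)^(1/4) / √(1.80) = 5772 × 7.948 / 1.342 = 3.419×10^4 K.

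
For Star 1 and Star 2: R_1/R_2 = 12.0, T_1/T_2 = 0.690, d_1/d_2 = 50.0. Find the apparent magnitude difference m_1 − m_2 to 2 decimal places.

4.71

L_1/L_2 = (12.0)²(0.690)⁴ = 32.64.
F_1/F_2 = (L_1/L_2)/(d_1/d_2)² = 32.64/2500 = 0.01306.
m_1 − m_2 = −2.5 log₁₀(0.01306) = 4.71.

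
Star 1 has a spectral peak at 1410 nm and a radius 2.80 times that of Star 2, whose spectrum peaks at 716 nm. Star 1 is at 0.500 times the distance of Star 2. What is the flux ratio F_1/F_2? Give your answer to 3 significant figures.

2.09

Wien's law: T_1/T_2 = λ_2/λ_1 = 716/1410 = 0.5078.
L_1/L_2 = (R_1/R_2)²(T_1/T_2)⁴ = (2.80)²(0.5078)⁴ = 0.5213.
F_1/F_2 = (L_1/L_2)/(d_1/d_2)² = 0.5213/(0.500)² = 2.085.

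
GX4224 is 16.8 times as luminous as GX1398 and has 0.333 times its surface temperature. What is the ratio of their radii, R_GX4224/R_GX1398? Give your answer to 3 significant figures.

37.0

L ∝ R²T⁴ gives R ∝ √L / T², so
R_GX4224/R_GX1398 = √(16.8) / (0.333)² = 4.099 / 0.1109 = 36.96.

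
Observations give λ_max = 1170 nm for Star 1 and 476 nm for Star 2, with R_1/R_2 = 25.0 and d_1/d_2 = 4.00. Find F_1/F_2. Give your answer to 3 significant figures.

1.07

Wien's law: T_1/T_2 = λ_2/λ_1 = 476/1170 = 0.4068.
L_1/L_2 = (R_1/R_2)²(T_1/T_2)⁴ = (25.0)²(0.4068)⁴ = 17.12.
F_1/F_2 = (L_1/L_2)/(d_1/d_2)² = 17.12/(4.00)² = 1.070.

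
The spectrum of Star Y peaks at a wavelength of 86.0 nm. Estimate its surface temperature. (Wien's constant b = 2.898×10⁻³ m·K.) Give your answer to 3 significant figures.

3.37×10^4 K

T = b/λ_max = 2.898×10⁻³ / (86.0×10⁻⁹) = 3.370×10^4 K.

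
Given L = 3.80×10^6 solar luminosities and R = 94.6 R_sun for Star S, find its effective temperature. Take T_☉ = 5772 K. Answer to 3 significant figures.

T/T_☉ = (L/L_☉)^(1/4) / (R/R_☉)^(1/2)
T = 5772 × (3.80×10^6)^(1/4) / √(94.6) = 5772 × 44.15 / 9.726 = 2.620×10^4 K.

2.62×10^4 K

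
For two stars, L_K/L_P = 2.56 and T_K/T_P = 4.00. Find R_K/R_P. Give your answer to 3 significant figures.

L ∝ R²T⁴ gives R ∝ √L / T², so
R_K/R_P = √(2.56) / (4.00)² = 1.600 / 16.00 = 0.1000.

0.100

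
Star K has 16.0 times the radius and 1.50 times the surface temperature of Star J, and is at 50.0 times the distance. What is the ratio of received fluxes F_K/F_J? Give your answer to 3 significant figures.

L_K/L_J = (R_K/R_J)²(T_K/T_J)⁴ = (16.0)² × (1.50)⁴ = 1296.
F_K/F_J = (L_K/L_J)/(d_K/d_J)² = 1296 / (50.0)² = 0.5184.

0.518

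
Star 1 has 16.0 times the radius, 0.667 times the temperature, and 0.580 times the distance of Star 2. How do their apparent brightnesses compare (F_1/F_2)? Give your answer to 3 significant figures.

L_1/L_2 = (R_1/R_2)²(T_1/T_2)⁴ = (16.0)² × (0.667)⁴ = 50.67.
F_1/F_2 = (L_1/L_2)/(d_1/d_2)² = 50.67 / (0.580)² = 150.6.

151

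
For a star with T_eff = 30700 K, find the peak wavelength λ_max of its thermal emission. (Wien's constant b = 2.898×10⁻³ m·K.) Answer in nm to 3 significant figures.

λ_max = b/T = 2.898×10⁻³ / 30700 = 9.44×10^-8 m = 94.40 nm.

94.4 nm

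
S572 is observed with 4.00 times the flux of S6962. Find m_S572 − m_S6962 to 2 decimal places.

-1.51

m_S572 − m_S6962 = −2.5 log₁₀(F_S572/F_S6962) = −2.5 log₁₀(4.00) = −2.5 × (0.602) = -1.505.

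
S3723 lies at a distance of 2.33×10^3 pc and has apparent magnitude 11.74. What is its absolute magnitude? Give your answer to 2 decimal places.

-0.10

M = m − 5 log₁₀(d/10 pc) = 11.74 − 5 log₁₀(2.33×10^3/10)
  = 11.74 − 5 × 2.367 = 11.74 − 11.84 = -0.10.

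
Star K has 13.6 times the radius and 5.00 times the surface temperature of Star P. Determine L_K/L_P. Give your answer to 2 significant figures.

From the Stefan–Boltzmann law, L ∝ R²T⁴, so
L_K/L_P = (R_K/R_P)² (T_K/T_P)⁴ = (13.6)² × (5.00)⁴ = 185.0 × 625.0 = 1.156×10^5.

1.2×10^5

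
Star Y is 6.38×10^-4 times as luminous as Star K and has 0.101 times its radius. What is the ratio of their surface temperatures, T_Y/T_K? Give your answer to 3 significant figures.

L ∝ R²T⁴ gives T ∝ (L/R²)^(1/4), so
T_Y/T_K = (6.38×10^-4 / 0.101²)^(1/4) = (0.06254)^(1/4) = 0.5001.

0.500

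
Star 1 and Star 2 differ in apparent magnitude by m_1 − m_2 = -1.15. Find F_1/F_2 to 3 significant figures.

2.88

F_1/F_2 = 10^(−(m_1 − m_2)/2.5) = 10^(1.15/2.5) = 10^0.460 = 2.884.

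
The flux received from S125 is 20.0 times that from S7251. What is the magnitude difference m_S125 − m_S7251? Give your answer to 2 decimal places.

m_S125 − m_S7251 = −2.5 log₁₀(F_S125/F_S7251) = −2.5 log₁₀(20.0) = −2.5 × (1.301) = -3.253.

-3.25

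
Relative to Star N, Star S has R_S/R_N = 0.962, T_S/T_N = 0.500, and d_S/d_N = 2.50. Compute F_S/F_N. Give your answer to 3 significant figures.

L_S/L_N = (R_S/R_N)²(T_S/T_N)⁴ = (0.962)² × (0.500)⁴ = 0.05784.
F_S/F_N = (L_S/L_N)/(d_S/d_N)² = 0.05784 / (2.50)² = 0.009254.

0.00925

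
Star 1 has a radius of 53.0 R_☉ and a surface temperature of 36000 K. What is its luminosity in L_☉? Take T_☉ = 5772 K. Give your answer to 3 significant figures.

4.25×10^6 L_☉

L/L_☉ = (R/R_☉)² (T/T_☉)⁴ = (53.0)² × (36000/5772)⁴
       = 2809 × (6.237)⁴ = 2809 × 1513 = 4.251×10^6.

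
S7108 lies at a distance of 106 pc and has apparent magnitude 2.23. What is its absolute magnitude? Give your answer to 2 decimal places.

M = m − 5 log₁₀(d/10 pc) = 2.23 − 5 log₁₀(106/10)
  = 2.23 − 5 × 1.025 = 2.23 − 5.13 = -2.90.

-2.90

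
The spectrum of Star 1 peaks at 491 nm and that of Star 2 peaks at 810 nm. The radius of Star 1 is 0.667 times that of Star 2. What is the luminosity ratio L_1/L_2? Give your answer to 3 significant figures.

3.30

Wien's law gives T ∝ 1/λ_max, so T_1/T_2 = λ_2/λ_1 = 810/491 = 1.650.
Then L ∝ R²T⁴ gives L_1/L_2 = (0.667)² × (1.650)⁴ = 0.4449 × 7.407 = 3.295.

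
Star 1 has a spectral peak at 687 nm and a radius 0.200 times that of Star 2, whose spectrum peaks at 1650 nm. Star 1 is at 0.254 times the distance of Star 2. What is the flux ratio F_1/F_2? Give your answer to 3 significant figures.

20.6

Wien's law: T_1/T_2 = λ_2/λ_1 = 1650/687 = 2.402.
L_1/L_2 = (R_1/R_2)²(T_1/T_2)⁴ = (0.200)²(2.402)⁴ = 1.331.
F_1/F_2 = (L_1/L_2)/(d_1/d_2)² = 1.331/(0.254)² = 20.63.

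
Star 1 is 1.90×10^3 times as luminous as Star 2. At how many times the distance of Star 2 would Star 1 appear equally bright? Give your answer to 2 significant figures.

44

Equal flux requires L_1/d_1² = L_2/d_2², so d_1/d_2 = √(L_1/L_2)
= √(1.90×10^3) = 43.59.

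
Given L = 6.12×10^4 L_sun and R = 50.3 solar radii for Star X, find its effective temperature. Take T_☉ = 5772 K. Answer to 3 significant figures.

T/T_☉ = (L/L_☉)^(1/4) / (R/R_☉)^(1/2)
T = 5772 × (6.12×10^4)^(1/4) / √(50.3) = 5772 × 15.73 / 7.092 = 1.280×10^4 K.

1.28×10^4 K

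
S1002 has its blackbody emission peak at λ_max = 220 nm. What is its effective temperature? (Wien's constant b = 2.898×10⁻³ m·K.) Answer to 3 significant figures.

T = b/λ_max = 2.898×10⁻³ / (220×10⁻⁹) = 1.317×10^4 K.

1.32×10^4 K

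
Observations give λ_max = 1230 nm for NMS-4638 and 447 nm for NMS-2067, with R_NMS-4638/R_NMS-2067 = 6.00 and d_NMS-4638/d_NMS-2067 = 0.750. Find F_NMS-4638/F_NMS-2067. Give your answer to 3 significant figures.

1.12

Wien's law: T_NMS-4638/T_NMS-2067 = λ_NMS-2067/λ_NMS-4638 = 447/1230 = 0.3634.
L_NMS-4638/L_NMS-2067 = (R_NMS-4638/R_NMS-2067)²(T_NMS-4638/T_NMS-2067)⁴ = (6.00)²(0.3634)⁴ = 0.6279.
F_NMS-4638/F_NMS-2067 = (L_NMS-4638/L_NMS-2067)/(d_NMS-4638/d_NMS-2067)² = 0.6279/(0.750)² = 1.116.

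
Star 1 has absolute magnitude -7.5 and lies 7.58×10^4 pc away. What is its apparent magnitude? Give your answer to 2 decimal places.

m = M + 5 log₁₀(d/10 pc) = -7.5 + 5 log₁₀(7.58×10^4/10)
  = -7.5 + 5 × 3.880 = -7.5 + 19.40 = 11.90.

11.90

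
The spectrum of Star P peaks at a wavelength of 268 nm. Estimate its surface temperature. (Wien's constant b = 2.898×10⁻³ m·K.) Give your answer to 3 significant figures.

1.08×10^4 K

T = b/λ_max = 2.898×10⁻³ / (268×10⁻⁹) = 1.081×10^4 K.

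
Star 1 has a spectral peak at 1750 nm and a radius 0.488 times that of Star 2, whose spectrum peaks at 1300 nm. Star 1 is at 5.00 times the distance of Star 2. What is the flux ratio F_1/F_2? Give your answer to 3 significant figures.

0.00290

Wien's law: T_1/T_2 = λ_2/λ_1 = 1300/1750 = 0.7429.
L_1/L_2 = (R_1/R_2)²(T_1/T_2)⁴ = (0.488)²(0.7429)⁴ = 0.07252.
F_1/F_2 = (L_1/L_2)/(d_1/d_2)² = 0.07252/(5.00)² = 0.002901.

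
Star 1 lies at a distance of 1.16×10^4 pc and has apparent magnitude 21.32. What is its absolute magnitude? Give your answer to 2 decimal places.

6.00

M = m − 5 log₁₀(d/10 pc) = 21.32 − 5 log₁₀(1.16×10^4/10)
  = 21.32 − 5 × 3.064 = 21.32 − 15.32 = 6.00.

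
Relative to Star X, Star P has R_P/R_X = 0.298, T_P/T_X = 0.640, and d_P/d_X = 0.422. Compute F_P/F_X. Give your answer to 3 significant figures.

L_P/L_X = (R_P/R_X)²(T_P/T_X)⁴ = (0.298)² × (0.640)⁴ = 0.01490.
F_P/F_X = (L_P/L_X)/(d_P/d_X)² = 0.01490 / (0.422)² = 0.08366.

0.0837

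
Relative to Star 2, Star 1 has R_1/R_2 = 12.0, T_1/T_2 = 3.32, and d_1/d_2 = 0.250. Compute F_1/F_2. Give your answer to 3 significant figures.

L_1/L_2 = (R_1/R_2)²(T_1/T_2)⁴ = (12.0)² × (3.32)⁴ = 1.750×10^4.
F_1/F_2 = (L_1/L_2)/(d_1/d_2)² = 1.750×10^4 / (0.250)² = 2.799×10^5.

2.80×10^5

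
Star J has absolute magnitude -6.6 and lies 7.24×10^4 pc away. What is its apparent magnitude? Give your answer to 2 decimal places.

m = M + 5 log₁₀(d/10 pc) = -6.6 + 5 log₁₀(7.24×10^4/10)
  = -6.6 + 5 × 3.860 = -6.6 + 19.30 = 12.70.

12.70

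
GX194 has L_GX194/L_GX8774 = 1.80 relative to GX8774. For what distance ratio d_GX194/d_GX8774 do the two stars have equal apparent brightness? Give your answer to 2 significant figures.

Equal flux requires L_GX194/d_GX194² = L_GX8774/d_GX8774², so d_GX194/d_GX8774 = √(L_GX194/L_GX8774)
= √(1.80) = 1.342.

1.3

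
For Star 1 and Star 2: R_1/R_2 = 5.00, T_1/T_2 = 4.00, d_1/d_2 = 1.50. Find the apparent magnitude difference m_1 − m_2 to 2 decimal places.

-8.63

L_1/L_2 = (5.00)²(4.00)⁴ = 6400.
F_1/F_2 = (L_1/L_2)/(d_1/d_2)² = 6400/2.250 = 2844.
m_1 − m_2 = −2.5 log₁₀(2844) = -8.63.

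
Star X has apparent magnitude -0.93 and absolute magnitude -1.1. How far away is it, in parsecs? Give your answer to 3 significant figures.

m − M = 5 log₁₀(d/10 pc)
-0.93 − (-1.1) = 0.17 = 5 log₁₀(d/10)
d = 10 × 10^(0.17/5) = 10 × 10^0.034 = 10.81 pc.

10.8 pc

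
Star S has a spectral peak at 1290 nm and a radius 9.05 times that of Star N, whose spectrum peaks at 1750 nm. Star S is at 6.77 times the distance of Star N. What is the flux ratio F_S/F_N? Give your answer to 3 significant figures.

Wien's law: T_S/T_N = λ_N/λ_S = 1750/1290 = 1.357.
L_S/L_N = (R_S/R_N)²(T_S/T_N)⁴ = (9.05)²(1.357)⁴ = 277.4.
F_S/F_N = (L_S/L_N)/(d_S/d_N)² = 277.4/(6.77)² = 6.052.

6.05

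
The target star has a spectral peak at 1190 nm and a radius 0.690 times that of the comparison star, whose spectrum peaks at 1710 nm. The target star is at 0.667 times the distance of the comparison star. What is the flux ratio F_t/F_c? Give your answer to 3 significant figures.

Wien's law: T_t/T_c = λ_c/λ_t = 1710/1190 = 1.437.
L_t/L_c = (R_t/R_c)²(T_t/T_c)⁴ = (0.690)²(1.437)⁴ = 2.030.
F_t/F_c = (L_t/L_c)/(d_t/d_c)² = 2.030/(0.667)² = 4.563.

4.56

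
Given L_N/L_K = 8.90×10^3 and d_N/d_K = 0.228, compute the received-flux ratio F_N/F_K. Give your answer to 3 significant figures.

F = L/(4πd²), so F_N/F_K = (L_N/L_K) / (d_N/d_K)²
= 8.90×10^3 / (0.228)² = 8.90×10^3 / 0.05198 = 1.712×10^5.

1.71×10^5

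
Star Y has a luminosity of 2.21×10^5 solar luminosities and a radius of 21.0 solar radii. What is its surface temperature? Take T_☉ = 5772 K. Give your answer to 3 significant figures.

T/T_☉ = (L/L_☉)^(1/4) / (R/R_☉)^(1/2)
T = 5772 × (2.21×10^5)^(1/4) / √(21.0) = 5772 × 21.68 / 4.583 = 2.731×10^4 K.

2.73×10^4 K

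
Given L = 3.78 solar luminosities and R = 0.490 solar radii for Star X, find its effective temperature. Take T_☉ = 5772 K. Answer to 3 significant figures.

1.15×10^4 K

T/T_☉ = (L/L_☉)^(1/4) / (R/R_☉)^(1/2)
T = 5772 × (3.78)^(1/4) / √(0.490) = 5772 × 1.394 / 0.7000 = 1.150×10^4 K.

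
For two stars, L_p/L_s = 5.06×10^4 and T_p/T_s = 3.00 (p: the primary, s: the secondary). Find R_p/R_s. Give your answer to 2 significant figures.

L ∝ R²T⁴ gives R ∝ √L / T², so
R_p/R_s = √(5.06×10^4) / (3.00)² = 224.9 / 9.000 = 24.99.

25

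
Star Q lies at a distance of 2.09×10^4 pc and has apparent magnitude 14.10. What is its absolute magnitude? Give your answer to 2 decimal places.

-2.50

M = m − 5 log₁₀(d/10 pc) = 14.10 − 5 log₁₀(2.09×10^4/10)
  = 14.10 − 5 × 3.320 = 14.10 − 16.60 = -2.50.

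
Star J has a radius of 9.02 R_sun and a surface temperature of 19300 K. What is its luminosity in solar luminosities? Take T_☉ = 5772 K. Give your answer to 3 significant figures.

1.02×10^4 solar luminosities

L/L_☉ = (R/R_☉)² (T/T_☉)⁴ = (9.02)² × (19300/5772)⁴
       = 81.36 × (3.344)⁴ = 81.36 × 125.0 = 1.017×10^4.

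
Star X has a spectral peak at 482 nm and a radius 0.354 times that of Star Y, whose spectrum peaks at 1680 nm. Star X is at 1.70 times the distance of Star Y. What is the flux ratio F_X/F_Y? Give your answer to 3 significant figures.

6.40

Wien's law: T_X/T_Y = λ_Y/λ_X = 1680/482 = 3.485.
L_X/L_Y = (R_X/R_Y)²(T_X/T_Y)⁴ = (0.354)²(3.485)⁴ = 18.50.
F_X/F_Y = (L_X/L_Y)/(d_X/d_Y)² = 18.50/(1.70)² = 6.400.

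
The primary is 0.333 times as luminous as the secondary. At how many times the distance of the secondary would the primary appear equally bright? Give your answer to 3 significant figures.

Equal flux requires L_p/d_p² = L_s/d_s², so d_p/d_s = √(L_p/L_s)
= √(0.333) = 0.5771.

0.577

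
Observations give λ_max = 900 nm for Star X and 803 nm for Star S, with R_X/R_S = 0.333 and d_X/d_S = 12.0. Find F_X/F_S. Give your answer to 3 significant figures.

Wien's law: T_X/T_S = λ_S/λ_X = 803/900 = 0.8922.
L_X/L_S = (R_X/R_S)²(T_X/T_S)⁴ = (0.333)²(0.8922)⁴ = 0.07027.
F_X/F_S = (L_X/L_S)/(d_X/d_S)² = 0.07027/(12.0)² = 4.880×10^-4.

4.88×10^-4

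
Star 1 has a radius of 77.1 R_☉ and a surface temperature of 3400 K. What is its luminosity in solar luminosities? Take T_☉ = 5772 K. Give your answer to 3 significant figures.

716 solar luminosities

L/L_☉ = (R/R_☉)² (T/T_☉)⁴ = (77.1)² × (3400/5772)⁴
       = 5944 × (0.5891)⁴ = 5944 × 0.1204 = 715.7.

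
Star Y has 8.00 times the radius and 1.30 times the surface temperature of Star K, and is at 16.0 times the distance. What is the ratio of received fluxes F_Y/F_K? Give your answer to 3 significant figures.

0.714

L_Y/L_K = (R_Y/R_K)²(T_Y/T_K)⁴ = (8.00)² × (1.30)⁴ = 182.8.
F_Y/F_K = (L_Y/L_K)/(d_Y/d_K)² = 182.8 / (16.0)² = 0.7140.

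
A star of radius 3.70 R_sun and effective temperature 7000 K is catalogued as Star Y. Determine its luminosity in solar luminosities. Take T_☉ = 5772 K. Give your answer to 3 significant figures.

L/L_☉ = (R/R_☉)² (T/T_☉)⁴ = (3.70)² × (7000/5772)⁴
       = 13.69 × (1.213)⁴ = 13.69 × 2.163 = 29.61.

29.6 solar luminosities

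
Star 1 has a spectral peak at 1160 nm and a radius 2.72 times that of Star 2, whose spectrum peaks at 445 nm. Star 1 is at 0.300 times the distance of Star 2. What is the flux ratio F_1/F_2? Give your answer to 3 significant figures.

Wien's law: T_1/T_2 = λ_2/λ_1 = 445/1160 = 0.3836.
L_1/L_2 = (R_1/R_2)²(T_1/T_2)⁴ = (2.72)²(0.3836)⁴ = 0.1602.
F_1/F_2 = (L_1/L_2)/(d_1/d_2)² = 0.1602/(0.300)² = 1.780.

1.78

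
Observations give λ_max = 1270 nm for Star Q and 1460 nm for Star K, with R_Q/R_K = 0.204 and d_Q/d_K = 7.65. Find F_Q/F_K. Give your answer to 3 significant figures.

Wien's law: T_Q/T_K = λ_K/λ_Q = 1460/1270 = 1.150.
L_Q/L_K = (R_Q/R_K)²(T_Q/T_K)⁴ = (0.204)²(1.150)⁴ = 0.07269.
F_Q/F_K = (L_Q/L_K)/(d_Q/d_K)² = 0.07269/(7.65)² = 0.001242.

0.00124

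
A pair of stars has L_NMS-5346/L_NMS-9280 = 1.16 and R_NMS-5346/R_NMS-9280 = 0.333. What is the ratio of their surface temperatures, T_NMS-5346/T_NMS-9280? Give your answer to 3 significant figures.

L ∝ R²T⁴ gives T ∝ (L/R²)^(1/4), so
T_NMS-5346/T_NMS-9280 = (1.16 / 0.333²)^(1/4) = (10.46)^(1/4) = 1.798.

1.80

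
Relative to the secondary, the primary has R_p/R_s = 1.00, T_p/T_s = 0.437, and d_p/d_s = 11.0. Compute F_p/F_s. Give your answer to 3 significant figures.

3.01×10^-4

L_p/L_s = (R_p/R_s)²(T_p/T_s)⁴ = (1.00)² × (0.437)⁴ = 0.03647.
F_p/F_s = (L_p/L_s)/(d_p/d_s)² = 0.03647 / (11.0)² = 3.014×10^-4.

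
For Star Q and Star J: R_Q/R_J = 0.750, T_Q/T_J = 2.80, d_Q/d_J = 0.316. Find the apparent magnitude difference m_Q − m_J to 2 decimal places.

-6.35

L_Q/L_J = (0.750)²(2.80)⁴ = 34.57.
F_Q/F_J = (L_Q/L_J)/(d_Q/d_J)² = 34.57/0.09986 = 346.2.
m_Q − m_J = −2.5 log₁₀(346.2) = -6.35.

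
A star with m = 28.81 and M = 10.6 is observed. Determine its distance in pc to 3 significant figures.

4.39×10^4 pc

m − M = 5 log₁₀(d/10 pc)
28.81 − (10.6) = 18.21 = 5 log₁₀(d/10)
d = 10 × 10^(18.21/5) = 10 × 10^3.642 = 4.385×10^4 pc.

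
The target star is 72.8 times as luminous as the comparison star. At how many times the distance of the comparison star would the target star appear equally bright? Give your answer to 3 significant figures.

8.53

Equal flux requires L_t/d_t² = L_c/d_c², so d_t/d_c = √(L_t/L_c)
= √(72.8) = 8.532.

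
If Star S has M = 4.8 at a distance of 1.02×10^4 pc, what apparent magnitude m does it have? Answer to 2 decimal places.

19.84

m = M + 5 log₁₀(d/10 pc) = 4.8 + 5 log₁₀(1.02×10^4/10)
  = 4.8 + 5 × 3.009 = 4.8 + 15.04 = 19.84.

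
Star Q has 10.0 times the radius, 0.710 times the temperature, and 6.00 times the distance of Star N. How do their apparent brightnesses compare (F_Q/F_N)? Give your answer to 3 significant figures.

L_Q/L_N = (R_Q/R_N)²(T_Q/T_N)⁴ = (10.0)² × (0.710)⁴ = 25.41.
F_Q/F_N = (L_Q/L_N)/(d_Q/d_N)² = 25.41 / (6.00)² = 0.7059.

0.706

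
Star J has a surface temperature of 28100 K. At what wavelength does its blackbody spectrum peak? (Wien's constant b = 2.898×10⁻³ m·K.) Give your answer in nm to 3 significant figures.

103 nm

λ_max = b/T = 2.898×10⁻³ / 28100 = 1.03×10^-7 m = 103.1 nm.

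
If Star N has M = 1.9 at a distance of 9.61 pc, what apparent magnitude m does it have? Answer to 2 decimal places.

m = M + 5 log₁₀(d/10 pc) = 1.9 + 5 log₁₀(9.61/10)
  = 1.9 + 5 × -0.017 = 1.9 + -0.09 = 1.81.

1.81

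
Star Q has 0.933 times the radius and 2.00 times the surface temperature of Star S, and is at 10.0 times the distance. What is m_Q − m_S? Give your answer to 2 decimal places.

2.14

L_Q/L_S = (0.933)²(2.00)⁴ = 13.93.
F_Q/F_S = (L_Q/L_S)/(d_Q/d_S)² = 13.93/100.0 = 0.1393.
m_Q − m_S = −2.5 log₁₀(0.1393) = 2.14.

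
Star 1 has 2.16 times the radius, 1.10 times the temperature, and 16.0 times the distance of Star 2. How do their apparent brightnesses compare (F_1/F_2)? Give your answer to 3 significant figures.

L_1/L_2 = (R_1/R_2)²(T_1/T_2)⁴ = (2.16)² × (1.10)⁴ = 6.831.
F_1/F_2 = (L_1/L_2)/(d_1/d_2)² = 6.831 / (16.0)² = 0.02668.

0.0267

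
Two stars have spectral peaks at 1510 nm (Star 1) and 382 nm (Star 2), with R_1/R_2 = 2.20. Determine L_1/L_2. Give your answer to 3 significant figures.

Wien's law gives T ∝ 1/λ_max, so T_1/T_2 = λ_2/λ_1 = 382/1510 = 0.2530.
Then L ∝ R²T⁴ gives L_1/L_2 = (2.20)² × (0.2530)⁴ = 4.840 × 0.004096 = 0.01982.

0.0198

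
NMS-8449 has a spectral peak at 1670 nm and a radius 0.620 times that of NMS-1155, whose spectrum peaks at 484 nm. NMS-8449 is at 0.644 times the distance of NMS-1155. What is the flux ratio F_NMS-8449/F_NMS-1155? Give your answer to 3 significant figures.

0.00654

Wien's law: T_NMS-8449/T_NMS-1155 = λ_NMS-1155/λ_NMS-8449 = 484/1670 = 0.2898.
L_NMS-8449/L_NMS-1155 = (R_NMS-8449/R_NMS-1155)²(T_NMS-8449/T_NMS-1155)⁴ = (0.620)²(0.2898)⁴ = 0.002712.
F_NMS-8449/F_NMS-1155 = (L_NMS-8449/L_NMS-1155)/(d_NMS-8449/d_NMS-1155)² = 0.002712/(0.644)² = 0.006539.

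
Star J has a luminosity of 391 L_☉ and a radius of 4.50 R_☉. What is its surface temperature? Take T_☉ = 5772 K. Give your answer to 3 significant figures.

T/T_☉ = (L/L_☉)^(1/4) / (R/R_☉)^(1/2)
T = 5772 × (391)^(1/4) / √(4.50) = 5772 × 4.447 / 2.121 = 1.210×10^4 K.

1.21×10^4 K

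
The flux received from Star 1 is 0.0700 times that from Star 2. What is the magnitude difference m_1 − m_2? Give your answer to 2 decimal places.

2.89

m_1 − m_2 = −2.5 log₁₀(F_1/F_2) = −2.5 log₁₀(0.0700) = −2.5 × (-1.155) = 2.887.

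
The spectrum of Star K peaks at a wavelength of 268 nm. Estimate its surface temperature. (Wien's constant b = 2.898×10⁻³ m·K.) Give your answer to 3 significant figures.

T = b/λ_max = 2.898×10⁻³ / (268×10⁻⁹) = 1.081×10^4 K.

1.08×10^4 K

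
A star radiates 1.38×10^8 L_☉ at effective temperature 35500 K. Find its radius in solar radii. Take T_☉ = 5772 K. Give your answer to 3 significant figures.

311 solar radii

R/R_☉ = √(L/L_☉) / (T/T_☉)² = √(1.38×10^8) / (6.150)²
       = 1.175×10^4 / 37.83 = 310.6.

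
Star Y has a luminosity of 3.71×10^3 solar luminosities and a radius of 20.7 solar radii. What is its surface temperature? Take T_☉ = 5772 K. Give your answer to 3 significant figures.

T/T_☉ = (L/L_☉)^(1/4) / (R/R_☉)^(1/2)
T = 5772 × (3.71×10^3)^(1/4) / √(20.7) = 5772 × 7.804 / 4.550 = 9901 K.

9.90×10^3 K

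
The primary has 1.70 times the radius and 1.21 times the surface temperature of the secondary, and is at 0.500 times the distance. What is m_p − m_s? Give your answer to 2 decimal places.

L_p/L_s = (1.70)²(1.21)⁴ = 6.195.
F_p/F_s = (L_p/L_s)/(d_p/d_s)² = 6.195/0.2500 = 24.78.
m_p − m_s = −2.5 log₁₀(24.78) = -3.49.

-3.49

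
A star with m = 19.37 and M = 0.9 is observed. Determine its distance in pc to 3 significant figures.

m − M = 5 log₁₀(d/10 pc)
19.37 − (0.9) = 18.47 = 5 log₁₀(d/10)
d = 10 × 10^(18.47/5) = 10 × 10^3.694 = 4.943×10^4 pc.

4.94×10^4 pc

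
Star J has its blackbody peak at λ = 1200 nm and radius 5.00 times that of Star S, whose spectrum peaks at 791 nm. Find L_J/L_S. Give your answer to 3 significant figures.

Wien's law gives T ∝ 1/λ_max, so T_J/T_S = λ_S/λ_J = 791/1200 = 0.6592.
Then L ∝ R²T⁴ gives L_J/L_S = (5.00)² × (0.6592)⁴ = 25.00 × 0.1888 = 4.720.

4.72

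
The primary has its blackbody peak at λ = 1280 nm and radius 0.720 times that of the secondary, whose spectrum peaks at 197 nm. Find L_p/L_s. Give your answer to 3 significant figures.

2.91×10^-4

Wien's law gives T ∝ 1/λ_max, so T_p/T_s = λ_s/λ_p = 197/1280 = 0.1539.
Then L ∝ R²T⁴ gives L_p/L_s = (0.720)² × (0.1539)⁴ = 0.5184 × 5.611×10^-4 = 2.909×10^-4.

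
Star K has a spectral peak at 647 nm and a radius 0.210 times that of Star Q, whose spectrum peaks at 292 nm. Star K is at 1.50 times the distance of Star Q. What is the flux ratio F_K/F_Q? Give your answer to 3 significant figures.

8.13×10^-4

Wien's law: T_K/T_Q = λ_Q/λ_K = 292/647 = 0.4513.
L_K/L_Q = (R_K/R_Q)²(T_K/T_Q)⁴ = (0.210)²(0.4513)⁴ = 0.001830.
F_K/F_Q = (L_K/L_Q)/(d_K/d_Q)² = 0.001830/(1.50)² = 8.131×10^-4.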